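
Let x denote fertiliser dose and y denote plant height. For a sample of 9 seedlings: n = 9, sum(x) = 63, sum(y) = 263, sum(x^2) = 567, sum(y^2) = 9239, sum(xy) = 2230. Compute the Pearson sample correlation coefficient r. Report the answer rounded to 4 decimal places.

S_xy = nΣxy − ΣxΣy = 9·2230 − 63·263 = 20070 − 16569 = 3501
S_xx = nΣx² − (Σx)² = 9·567 − 63² = 5103 − 3969 = 1134
S_yy = nΣy² − (Σy)² = 9·9239 − 263² = 83151 − 69169 = 13982
r = S_xy / √(S_xx·S_yy) = 3501 / √(1134·13982) = 3501 / √15855588 = 3501 / 3981.9076 = 0.8792

0.8792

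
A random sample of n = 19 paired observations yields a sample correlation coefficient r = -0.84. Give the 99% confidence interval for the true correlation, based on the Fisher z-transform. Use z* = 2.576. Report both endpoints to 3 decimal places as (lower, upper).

z_r = atanh(-0.84) = -1.221174;  SE = 1/√(n−3) = 1/√16 = 0.250000
z-limits: -1.221174 ± 2.576·0.250000 = -1.221174 ± 0.644000 = [-1.865174, -0.577174]
ρ-limits: (tanh -1.865174, tanh -0.577174) = (-0.953, -0.521)

(-0.953, -0.521)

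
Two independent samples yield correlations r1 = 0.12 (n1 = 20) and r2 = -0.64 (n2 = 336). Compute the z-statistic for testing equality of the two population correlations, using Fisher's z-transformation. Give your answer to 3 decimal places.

z1 = atanh(0.12) = 0.120581,  z2 = atanh(-0.64) = -0.758174
SE = √(1/(n1−3) + 1/(n2−3)) = √(1/17 + 1/333) = √(0.0588235 + 0.0030030) = √0.0618265 = 0.248649
z = (z1 − z2)/SE = (0.120581 − (-0.758174)) / 0.248649 = 0.878755 / 0.248649 = 3.534

3.534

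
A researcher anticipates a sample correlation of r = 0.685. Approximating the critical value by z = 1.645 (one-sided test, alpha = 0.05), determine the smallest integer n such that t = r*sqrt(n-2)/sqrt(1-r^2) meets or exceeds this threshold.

r√(n−2)/√(1−r²) ≥ 1.645  ⇔  n−2 ≥ (1.645)²·(1−r²)/r²
(1−r²)/r² = (1−0.469225)/0.469225 = 1.1312
n ≥ 2 + 2.706025·1.1312 = 2 + 3.0611 = 5.0611
⌈5.0611⌉ = 6

6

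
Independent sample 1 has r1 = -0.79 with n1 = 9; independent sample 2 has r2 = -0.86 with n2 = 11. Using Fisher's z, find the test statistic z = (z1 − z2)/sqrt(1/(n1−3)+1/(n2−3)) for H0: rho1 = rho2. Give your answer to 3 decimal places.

Fisher z-transforms: z1 = atanh(-0.79) = -1.071432, z2 = atanh(-0.86) = -1.293345; difference d = 0.221913
Var(d) = 1/6 + 1/8 = 0.1666667 + 0.1250000 = 0.2916667
z = d/√Var(d) = 0.221913 / √0.2916667 = 0.221913 / 0.540062 = 0.411

0.411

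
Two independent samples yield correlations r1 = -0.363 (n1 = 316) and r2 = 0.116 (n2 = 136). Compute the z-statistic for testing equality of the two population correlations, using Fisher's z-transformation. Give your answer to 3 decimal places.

-4.800

z1 = atanh(-0.363) = -0.380337,  z2 = atanh(0.116) = 0.116525
SE = √(1/(n1−3) + 1/(n2−3)) = √(1/313 + 1/133) = √(0.0031949 + 0.0075188) = √0.0107137 = 0.103507
z = (z1 − z2)/SE = (-0.380337 − 0.116525) / 0.103507 = -0.496862 / 0.103507 = -4.800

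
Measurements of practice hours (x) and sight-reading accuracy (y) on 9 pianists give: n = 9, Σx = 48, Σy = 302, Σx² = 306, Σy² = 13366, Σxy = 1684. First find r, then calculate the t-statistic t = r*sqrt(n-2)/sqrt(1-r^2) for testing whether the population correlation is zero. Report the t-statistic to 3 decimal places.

Numerator: nΣxy − (Σx)(Σy) = 9·1684 − (48)(302) = 660
Denominator: √[(nΣx²−(Σx)²)(nΣy²−(Σy)²)]
  nΣx²−(Σx)² = 9·306 − 2304 = 450;  nΣy²−(Σy)² = 9·13366 − 91204 = 29090
  √(450·29090) = √13090500 = 3618.0796
r = 660 / 3618.0796 = 0.1824
t = r·√(n−2)/√(1−r²) = 0.1824·√7 / √(1−0.033270) = 0.482585 / 0.983224 = 0.491

0.491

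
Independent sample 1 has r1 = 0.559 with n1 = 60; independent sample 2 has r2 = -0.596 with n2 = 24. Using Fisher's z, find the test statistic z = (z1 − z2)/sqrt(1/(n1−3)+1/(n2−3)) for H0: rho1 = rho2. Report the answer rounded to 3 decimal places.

Fisher z-transforms: z1 = atanh(0.559) = 0.631377, z2 = atanh(-0.596) = -0.686920; difference d = 1.318297
Var(d) = 1/57 + 1/21 = 0.0175439 + 0.0476190 = 0.0651629
z = d/√Var(d) = 1.318297 / √0.0651629 = 1.318297 / 0.255270 = 5.164

5.164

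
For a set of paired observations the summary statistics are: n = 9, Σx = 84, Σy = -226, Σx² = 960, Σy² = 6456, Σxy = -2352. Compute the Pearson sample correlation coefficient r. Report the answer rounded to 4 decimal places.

Numerator: nΣxy − (Σx)(Σy) = 9·(-2352) − (84)(-226) = -2184
Denominator: √[(nΣx²−(Σx)²)(nΣy²−(Σy)²)]
  nΣx²−(Σx)² = 9·960 − 7056 = 1584;  nΣy²−(Σy)² = 9·6456 − 51076 = 7028
  √(1584·7028) = √11132352 = 3336.5179
r = -2184 / 3336.5179 = -0.6546

-0.6546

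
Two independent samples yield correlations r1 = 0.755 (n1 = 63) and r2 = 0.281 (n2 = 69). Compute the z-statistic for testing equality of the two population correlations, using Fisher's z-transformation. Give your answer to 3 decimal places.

Fisher z-transforms: z1 = atanh(0.755) = 0.984483, z2 = atanh(0.281) = 0.288767; difference d = 0.695716
Var(d) = 1/60 + 1/66 = 0.0166667 + 0.0151515 = 0.0318182
z = d/√Var(d) = 0.695716 / √0.0318182 = 0.695716 / 0.178377 = 3.900

3.900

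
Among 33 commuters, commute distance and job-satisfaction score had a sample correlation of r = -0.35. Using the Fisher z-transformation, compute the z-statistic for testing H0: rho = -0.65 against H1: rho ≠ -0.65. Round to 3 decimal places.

2.245

Fisher z: atanh(-0.35) = -0.365444, atanh(-0.65) = -0.775299
z = (z_r − z_0)·√(n−3) = (-0.365444 − (-0.775299))·√30 = 0.409855 · 5.477226 = 2.245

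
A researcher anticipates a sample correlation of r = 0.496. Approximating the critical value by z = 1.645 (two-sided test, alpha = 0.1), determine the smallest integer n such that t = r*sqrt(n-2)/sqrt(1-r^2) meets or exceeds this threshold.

Need r·√(n−2)/√(1−r²) ≥ 1.645
√(n−2) ≥ 1.645·√(1−0.246016) / 0.496 = 1.645·0.868323 / 0.496 = 2.8798
n−2 ≥ 8.2932  ⇒  n ≥ 10.2932
Smallest integer n = 11

11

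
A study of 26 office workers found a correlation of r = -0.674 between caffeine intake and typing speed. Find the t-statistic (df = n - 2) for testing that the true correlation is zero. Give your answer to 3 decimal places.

-4.470

t = r·√(n−2) / √(1−r²) with r = -0.674, n = 26
  = -0.674·√24 / √(1 − 0.454276)
  = -0.674·4.898979 / 0.738731
  = -3.301912 / 0.738731 = -4.470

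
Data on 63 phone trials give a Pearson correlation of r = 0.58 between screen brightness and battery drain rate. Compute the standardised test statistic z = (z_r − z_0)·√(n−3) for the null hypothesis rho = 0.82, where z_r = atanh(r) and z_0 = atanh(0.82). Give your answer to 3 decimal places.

z_r = atanh(0.58) = 0.662463,  z_0 = atanh(0.82) = 1.156817
SE = 1/√(n−3) = 1/√60 = 0.129099
z = (z_r − z_0)/SE = (0.662463 − 1.156817) / 0.129099 = -0.494354 / 0.129099 = -3.829

-3.829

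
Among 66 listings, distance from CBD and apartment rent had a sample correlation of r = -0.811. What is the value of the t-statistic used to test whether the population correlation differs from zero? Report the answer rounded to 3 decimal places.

-11.090

t = r·√(n−2) / √(1−r²) with r = -0.811, n = 66
  = -0.811·√64 / √(1 − 0.657721)
  = -0.811·8.000000 / 0.585046
  = -6.488000 / 0.585046 = -11.090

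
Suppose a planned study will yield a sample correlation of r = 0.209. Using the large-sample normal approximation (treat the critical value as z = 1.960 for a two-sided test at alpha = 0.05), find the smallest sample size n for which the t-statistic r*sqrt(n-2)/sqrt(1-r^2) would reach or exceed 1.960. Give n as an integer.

87

Need r·√(n−2)/√(1−r²) ≥ 1.960
√(n−2) ≥ 1.960·√(1−0.043681) / 0.209 = 1.960·0.977916 / 0.209 = 9.1709
n−2 ≥ 84.1054  ⇒  n ≥ 86.1054
Smallest integer n = 87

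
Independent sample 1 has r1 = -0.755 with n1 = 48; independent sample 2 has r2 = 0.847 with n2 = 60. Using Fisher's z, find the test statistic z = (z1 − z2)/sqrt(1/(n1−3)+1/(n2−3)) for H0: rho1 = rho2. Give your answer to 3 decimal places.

z1 = atanh(-0.755) = -0.984483,  z2 = atanh(0.847) = 1.245440
SE = √(1/(n1−3) + 1/(n2−3)) = √(1/45 + 1/57) = √(0.0222222 + 0.0175439) = √0.0397661 = 0.199414
z = (z1 − z2)/SE = (-0.984483 − 1.245440) / 0.199414 = -2.229923 / 0.199414 = -11.182

-11.182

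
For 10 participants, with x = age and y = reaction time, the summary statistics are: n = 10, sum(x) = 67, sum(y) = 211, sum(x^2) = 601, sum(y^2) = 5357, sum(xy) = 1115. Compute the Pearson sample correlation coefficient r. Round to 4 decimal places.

-0.8051

S_xy = nΣxy − ΣxΣy = 10·1115 − 67·211 = 11150 − 14137 = -2987
S_xx = nΣx² − (Σx)² = 10·601 − 67² = 6010 − 4489 = 1521
S_yy = nΣy² − (Σy)² = 10·5357 − 211² = 53570 − 44521 = 9049
r = S_xy / √(S_xx·S_yy) = -2987 / √(1521·9049) = -2987 / √13763529 = -2987 / 3709.9230 = -0.8051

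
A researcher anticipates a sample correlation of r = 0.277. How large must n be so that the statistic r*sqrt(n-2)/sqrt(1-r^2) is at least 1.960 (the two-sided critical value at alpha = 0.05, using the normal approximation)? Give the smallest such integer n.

Need r·√(n−2)/√(1−r²) ≥ 1.960
√(n−2) ≥ 1.960·√(1−0.076729) / 0.277 = 1.960·0.960870 / 0.277 = 6.7989
n−2 ≥ 46.2250  ⇒  n ≥ 48.2250
Smallest integer n = 49

49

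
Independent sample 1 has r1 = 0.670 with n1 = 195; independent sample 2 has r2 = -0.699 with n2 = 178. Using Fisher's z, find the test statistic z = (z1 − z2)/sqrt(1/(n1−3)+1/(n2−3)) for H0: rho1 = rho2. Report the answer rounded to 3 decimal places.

Fisher z-transforms: z1 = atanh(0.670) = 0.810743, z2 = atanh(-0.699) = -0.865342; difference d = 1.676085
Var(d) = 1/192 + 1/175 = 0.0052083 + 0.0057143 = 0.0109226
z = d/√Var(d) = 1.676085 / √0.0109226 = 1.676085 / 0.104511 = 16.037

16.037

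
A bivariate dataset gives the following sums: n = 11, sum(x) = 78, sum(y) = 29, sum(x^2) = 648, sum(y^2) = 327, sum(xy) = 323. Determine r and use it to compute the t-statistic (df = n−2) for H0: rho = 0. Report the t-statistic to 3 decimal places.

S_xy = nΣxy − ΣxΣy = 11·323 − 78·29 = 3553 − 2262 = 1291
S_xx = nΣx² − (Σx)² = 11·648 − 78² = 7128 − 6084 = 1044
S_yy = nΣy² − (Σy)² = 11·327 − 29² = 3597 − 841 = 2756
r = S_xy / √(S_xx·S_yy) = 1291 / √(1044·2756) = 1291 / √2877264 = 1291 / 1696.2500 = 0.7611
t = r·√(n−2)/√(1−r²) = 0.7611·√9 / √(1−0.579273) = 2.283300 / 0.648635 = 3.520

3.520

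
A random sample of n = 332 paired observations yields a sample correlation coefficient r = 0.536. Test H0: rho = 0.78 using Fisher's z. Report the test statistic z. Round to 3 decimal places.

z_r = atanh(0.536) = 0.598526,  z_0 = atanh(0.78) = 1.045371
SE = 1/√(n−3) = 1/√329 = 0.055132
z = (z_r − z_0)/SE = (0.598526 − 1.045371) / 0.055132 = -0.446845 / 0.055132 = -8.105

-8.105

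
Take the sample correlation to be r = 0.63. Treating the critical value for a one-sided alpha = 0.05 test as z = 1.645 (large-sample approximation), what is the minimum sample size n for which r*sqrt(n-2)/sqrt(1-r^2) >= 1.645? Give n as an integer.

Need r·√(n−2)/√(1−r²) ≥ 1.645
√(n−2) ≥ 1.645·√(1−0.3969) / 0.63 = 1.645·0.776595 / 0.63 = 2.0278
n−2 ≥ 4.1120  ⇒  n ≥ 6.1120
Smallest integer n = 7

7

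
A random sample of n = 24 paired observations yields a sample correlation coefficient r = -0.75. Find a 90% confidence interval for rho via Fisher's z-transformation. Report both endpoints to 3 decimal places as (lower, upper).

(-0.870, -0.547)

z_r = atanh(-0.75) = -0.972955;  SE = 1/√(n−3) = 1/√21 = 0.218218
z-limits: -0.972955 ± 1.645·0.218218 = -0.972955 ± 0.358969 = [-1.331924, -0.613986]
ρ-limits: (tanh -1.331924, tanh -0.613986) = (-0.870, -0.547)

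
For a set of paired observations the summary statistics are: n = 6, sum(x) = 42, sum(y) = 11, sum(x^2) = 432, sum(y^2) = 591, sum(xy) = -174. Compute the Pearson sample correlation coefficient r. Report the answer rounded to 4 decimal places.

S_xy = nΣxy − ΣxΣy = 6·(-174) − 42·11 = -1044 − 462 = -1506
S_xx = nΣx² − (Σx)² = 6·432 − 42² = 2592 − 1764 = 828
S_yy = nΣy² − (Σy)² = 6·591 − 11² = 3546 − 121 = 3425
r = S_xy / √(S_xx·S_yy) = -1506 / √(828·3425) = -1506 / √2835900 = -1506 / 1684.0131 = -0.8943

-0.8943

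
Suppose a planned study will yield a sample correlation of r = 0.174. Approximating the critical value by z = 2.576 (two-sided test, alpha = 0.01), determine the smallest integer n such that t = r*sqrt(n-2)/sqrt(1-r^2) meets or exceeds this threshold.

Need r·√(n−2)/√(1−r²) ≥ 2.576
√(n−2) ≥ 2.576·√(1−0.030276) / 0.174 = 2.576·0.984746 / 0.174 = 14.5788
n−2 ≥ 212.5414  ⇒  n ≥ 214.5414
Smallest integer n = 215

215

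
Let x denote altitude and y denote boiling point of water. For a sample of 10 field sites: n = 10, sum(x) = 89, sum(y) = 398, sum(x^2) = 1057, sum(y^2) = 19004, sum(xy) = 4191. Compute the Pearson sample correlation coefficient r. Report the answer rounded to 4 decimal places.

S_xy = nΣxy − ΣxΣy = 10·4191 − 89·398 = 41910 − 35422 = 6488
S_xx = nΣx² − (Σx)² = 10·1057 − 89² = 10570 − 7921 = 2649
S_yy = nΣy² − (Σy)² = 10·19004 − 398² = 190040 − 158404 = 31636
r = S_xy / √(S_xx·S_yy) = 6488 / √(2649·31636) = 6488 / √83803764 = 6488 / 9154.4396 = 0.7087

0.7087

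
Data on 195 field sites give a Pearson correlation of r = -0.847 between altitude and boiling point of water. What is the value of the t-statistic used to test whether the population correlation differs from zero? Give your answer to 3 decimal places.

-22.135

1 − r² = 1 − 0.717409 = 0.282591;  √(1−r²) = 0.531593
√(n−2) = √193 = 13.892444
t = r·√(n−2)/√(1−r²) = -0.847 · 13.892444 / 0.531593 = -22.135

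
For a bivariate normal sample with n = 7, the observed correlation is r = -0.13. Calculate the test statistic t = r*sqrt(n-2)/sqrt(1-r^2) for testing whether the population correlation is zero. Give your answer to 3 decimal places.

1 − r² = 1 − 0.0169 = 0.9831;  √(1−r²) = 0.991514
√(n−2) = √5 = 2.236068
t = r·√(n−2)/√(1−r²) = -0.13 · 2.236068 / 0.991514 = -0.293

-0.293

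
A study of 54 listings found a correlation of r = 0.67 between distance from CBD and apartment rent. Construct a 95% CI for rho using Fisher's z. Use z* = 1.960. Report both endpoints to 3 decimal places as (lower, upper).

Fisher z: z_r = atanh(r) = ½·ln((1+0.67)/(1−0.67)) = 0.810743
SE(z) = 1/√(n−3) = 1/√51 = 0.140028
95% ⇒ z* = 1.960; margin = 1.960·0.140028 = 0.274455
CI on z-scale: (0.536288, 1.085198)
Back-transform: tanh(0.536288) = 0.490173, tanh(1.085198) = 0.795119

(0.490, 0.795)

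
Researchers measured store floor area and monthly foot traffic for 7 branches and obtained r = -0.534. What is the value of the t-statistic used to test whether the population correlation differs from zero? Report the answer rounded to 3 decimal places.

t = r·√(n−2) / √(1−r²) with r = -0.534, n = 7
  = -0.534·√5 / √(1 − 0.285156)
  = -0.534·2.236068 / 0.845484
  = -1.194060 / 0.845484 = -1.412

-1.412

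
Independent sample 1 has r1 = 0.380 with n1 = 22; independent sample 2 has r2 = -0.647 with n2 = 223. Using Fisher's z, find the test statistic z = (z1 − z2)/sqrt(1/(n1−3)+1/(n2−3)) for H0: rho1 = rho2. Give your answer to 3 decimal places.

4.894

Fisher z-transforms: z1 = atanh(0.380) = 0.400060, z2 = atanh(-0.647) = -0.770121; difference d = 1.170181
Var(d) = 1/19 + 1/220 = 0.0526316 + 0.0045455 = 0.0571771
z = d/√Var(d) = 1.170181 / √0.0571771 = 1.170181 / 0.239117 = 4.894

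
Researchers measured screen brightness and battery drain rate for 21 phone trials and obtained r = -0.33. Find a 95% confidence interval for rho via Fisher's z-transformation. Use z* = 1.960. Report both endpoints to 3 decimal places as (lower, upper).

(-0.667, 0.119)

Fisher z: z_r = atanh(r) = ½·ln((1+(-0.33))/(1−(-0.33))) = -0.342828
SE(z) = 1/√(n−3) = 1/√18 = 0.235702
95% ⇒ z* = 1.960; margin = 1.960·0.235702 = 0.461976
CI on z-scale: (-0.804804, 0.119148)
Back-transform: tanh(-0.804804) = -0.666714, tanh(0.119148) = 0.118587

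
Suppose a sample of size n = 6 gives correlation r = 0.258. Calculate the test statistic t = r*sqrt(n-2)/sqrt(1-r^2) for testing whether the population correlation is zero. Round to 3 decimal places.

t = r·√(n−2) / √(1−r²) with r = 0.258, n = 6
  = 0.258·√4 / √(1 − 0.066564)
  = 0.258·2.000000 / 0.966145
  = 0.516000 / 0.966145 = 0.534

0.534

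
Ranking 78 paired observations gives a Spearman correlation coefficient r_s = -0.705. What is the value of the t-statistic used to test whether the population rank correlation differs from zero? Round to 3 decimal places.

-8.666

1 − r_s² = 1 − 0.497025 = 0.502975;  √(1−r_s²) = 0.709207
√(n−2) = √76 = 8.717798
t = r_s·√(n−2)/√(1−r_s²) = -0.705 · 8.717798 / 0.709207 = -8.666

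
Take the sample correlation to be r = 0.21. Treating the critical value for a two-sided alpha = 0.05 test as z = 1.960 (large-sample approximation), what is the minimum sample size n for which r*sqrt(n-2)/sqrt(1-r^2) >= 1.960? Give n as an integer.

86

r√(n−2)/√(1−r²) ≥ 1.960  ⇔  n−2 ≥ (1.960)²·(1−r²)/r²
(1−r²)/r² = (1−0.0441)/0.0441 = 21.6757
n ≥ 2 + 3.8416·21.6757 = 2 + 83.2694 = 85.2694
⌈85.2694⌉ = 86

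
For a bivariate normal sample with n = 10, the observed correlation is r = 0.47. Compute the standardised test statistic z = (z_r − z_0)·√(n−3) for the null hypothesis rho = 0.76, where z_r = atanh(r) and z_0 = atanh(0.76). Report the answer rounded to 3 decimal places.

z_r = atanh(0.47) = 0.510070,  z_0 = atanh(0.76) = 0.996215
SE = 1/√(n−3) = 1/√7 = 0.377964
z = (z_r − z_0)/SE = (0.510070 − 0.996215) / 0.377964 = -0.486145 / 0.377964 = -1.286

-1.286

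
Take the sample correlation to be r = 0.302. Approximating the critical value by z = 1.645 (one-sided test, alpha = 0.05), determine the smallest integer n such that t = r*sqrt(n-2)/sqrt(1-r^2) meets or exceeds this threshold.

29

Need r·√(n−2)/√(1−r²) ≥ 1.645
√(n−2) ≥ 1.645·√(1−0.091204) / 0.302 = 1.645·0.953308 / 0.302 = 5.1927
n−2 ≥ 26.9641  ⇒  n ≥ 28.9641
Smallest integer n = 29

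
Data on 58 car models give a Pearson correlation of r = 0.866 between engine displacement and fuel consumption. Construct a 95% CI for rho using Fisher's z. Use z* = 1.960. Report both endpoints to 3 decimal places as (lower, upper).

z_r = atanh(0.866) = 1.316856;  SE = 1/√(n−3) = 1/√55 = 0.134840
z-limits: 1.316856 ± 1.960·0.134840 = 1.316856 ± 0.264286 = [1.052570, 1.581142]
ρ-limits: (tanh 1.052570, tanh 1.581142) = (0.783, 0.919)

(0.783, 0.919)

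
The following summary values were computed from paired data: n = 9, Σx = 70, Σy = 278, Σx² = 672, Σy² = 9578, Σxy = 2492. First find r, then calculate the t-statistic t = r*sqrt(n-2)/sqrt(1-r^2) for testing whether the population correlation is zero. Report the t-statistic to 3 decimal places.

Numerator: nΣxy − (Σx)(Σy) = 9·2492 − (70)(278) = 2968
Denominator: √[(nΣx²−(Σx)²)(nΣy²−(Σy)²)]
  nΣx²−(Σx)² = 9·672 − 4900 = 1148;  nΣy²−(Σy)² = 9·9578 − 77284 = 8918
  √(1148·8918) = √10237864 = 3199.6662
r = 2968 / 3199.6662 = 0.9276
t = r·√(n−2)/√(1−r²) = 0.9276·√7 / √(1−0.860442) = 2.454199 / 0.373575 = 6.569

6.569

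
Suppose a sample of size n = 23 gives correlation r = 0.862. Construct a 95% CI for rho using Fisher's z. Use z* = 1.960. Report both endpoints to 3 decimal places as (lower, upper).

z_r = atanh(0.862) = 1.301076;  SE = 1/√(n−3) = 1/√20 = 0.223607
z-limits: 1.301076 ± 1.960·0.223607 = 1.301076 ± 0.438270 = [0.862806, 1.739346]
ρ-limits: (tanh 0.862806, tanh 1.739346) = (0.698, 0.940)

(0.698, 0.940)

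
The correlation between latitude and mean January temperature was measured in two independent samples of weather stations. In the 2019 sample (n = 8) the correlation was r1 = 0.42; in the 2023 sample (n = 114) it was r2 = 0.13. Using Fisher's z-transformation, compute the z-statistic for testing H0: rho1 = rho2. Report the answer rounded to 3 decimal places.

0.693

z1 = atanh(0.42) = 0.447692,  z2 = atanh(0.13) = 0.130740
SE = √(1/(n1−3) + 1/(n2−3)) = √(1/5 + 1/111) = √(0.2000000 + 0.0090090) = √0.2090090 = 0.457175
z = (z1 − z2)/SE = (0.447692 − 0.130740) / 0.457175 = 0.316952 / 0.457175 = 0.693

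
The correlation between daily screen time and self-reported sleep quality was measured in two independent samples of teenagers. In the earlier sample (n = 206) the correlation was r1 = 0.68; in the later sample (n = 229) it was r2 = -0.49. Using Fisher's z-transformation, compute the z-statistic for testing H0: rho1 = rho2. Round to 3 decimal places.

14.118

Fisher z-transforms: z1 = atanh(0.68) = 0.829114, z2 = atanh(-0.49) = -0.536060; difference d = 1.365174
Var(d) = 1/203 + 1/226 = 0.0049261 + 0.0044248 = 0.0093509
z = d/√Var(d) = 1.365174 / √0.0093509 = 1.365174 / 0.096700 = 14.118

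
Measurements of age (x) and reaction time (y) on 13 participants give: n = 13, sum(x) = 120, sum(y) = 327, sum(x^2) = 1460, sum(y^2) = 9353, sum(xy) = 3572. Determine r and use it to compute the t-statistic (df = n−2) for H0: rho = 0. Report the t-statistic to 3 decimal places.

6.090

S_xy = nΣxy − ΣxΣy = 13·3572 − 120·327 = 46436 − 39240 = 7196
S_xx = nΣx² − (Σx)² = 13·1460 − 120² = 18980 − 14400 = 4580
S_yy = nΣy² − (Σy)² = 13·9353 − 327² = 121589 − 106929 = 14660
r = S_xy / √(S_xx·S_yy) = 7196 / √(4580·14660) = 7196 / √67142800 = 7196 / 8194.0710 = 0.8782
t = r·√(n−2)/√(1−r²) = 0.8782·√11 / √(1−0.771235) = 2.912660 / 0.478294 = 6.090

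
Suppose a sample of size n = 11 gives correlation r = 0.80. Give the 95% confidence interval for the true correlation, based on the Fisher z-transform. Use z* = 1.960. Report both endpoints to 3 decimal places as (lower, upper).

z_r = atanh(0.80) = 1.098612;  SE = 1/√(n−3) = 1/√8 = 0.353553
z-limits: 1.098612 ± 1.960·0.353553 = 1.098612 ± 0.692964 = [0.405648, 1.791576]
ρ-limits: (tanh 0.405648, tanh 1.791576) = (0.385, 0.946)

(0.385, 0.946)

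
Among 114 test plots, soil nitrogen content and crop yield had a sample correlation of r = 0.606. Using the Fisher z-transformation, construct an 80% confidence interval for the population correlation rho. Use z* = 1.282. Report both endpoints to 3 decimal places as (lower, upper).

(0.523, 0.677)

z_r = atanh(0.606) = 0.702575;  SE = 1/√(n−3) = 1/√111 = 0.094916
z-limits: 0.702575 ± 1.282·0.094916 = 0.702575 ± 0.121682 = [0.580893, 0.824257]
ρ-limits: (tanh 0.580893, tanh 0.824257) = (0.523, 0.677)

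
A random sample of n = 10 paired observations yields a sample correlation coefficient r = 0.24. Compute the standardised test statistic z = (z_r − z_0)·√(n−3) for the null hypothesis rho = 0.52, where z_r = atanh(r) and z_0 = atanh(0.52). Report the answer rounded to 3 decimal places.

Fisher z: atanh(0.24) = 0.244774, atanh(0.52) = 0.576340
z = (z_r − z_0)·√(n−3) = (0.244774 − 0.576340)·√7 = -0.331566 · 2.645751 = -0.877

-0.877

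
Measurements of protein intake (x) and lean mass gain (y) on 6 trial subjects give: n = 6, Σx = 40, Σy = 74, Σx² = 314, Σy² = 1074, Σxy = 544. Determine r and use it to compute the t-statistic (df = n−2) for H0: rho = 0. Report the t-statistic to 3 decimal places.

1.423

S_xy = nΣxy − ΣxΣy = 6·544 − 40·74 = 3264 − 2960 = 304
S_xx = nΣx² − (Σx)² = 6·314 − 40² = 1884 − 1600 = 284
S_yy = nΣy² − (Σy)² = 6·1074 − 74² = 6444 − 5476 = 968
r = S_xy / √(S_xx·S_yy) = 304 / √(284·968) = 304 / √274912 = 304 / 524.3205 = 0.5798
t = r·√(n−2)/√(1−r²) = 0.5798·√4 / √(1−0.336168) = 1.159600 / 0.814759 = 1.423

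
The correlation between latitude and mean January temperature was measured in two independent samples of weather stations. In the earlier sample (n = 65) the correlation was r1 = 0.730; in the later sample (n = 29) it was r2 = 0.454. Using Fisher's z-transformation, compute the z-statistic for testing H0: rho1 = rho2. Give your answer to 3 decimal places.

1.879

z1 = atanh(0.730) = 0.928727,  z2 = atanh(0.454) = 0.489727
SE = √(1/(n1−3) + 1/(n2−3)) = √(1/62 + 1/26) = √(0.0161290 + 0.0384615) = √0.0545905 = 0.233646
z = (z1 − z2)/SE = (0.928727 − 0.489727) / 0.233646 = 0.439000 / 0.233646 = 1.879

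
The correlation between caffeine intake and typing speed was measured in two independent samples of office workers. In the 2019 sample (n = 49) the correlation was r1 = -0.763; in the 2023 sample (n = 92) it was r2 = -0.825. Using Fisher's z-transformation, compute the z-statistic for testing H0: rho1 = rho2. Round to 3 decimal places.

Fisher z-transforms: z1 = atanh(-0.763) = -1.003356, z2 = atanh(-0.825) = -1.172275; difference d = 0.168919
Var(d) = 1/46 + 1/89 = 0.0217391 + 0.0112360 = 0.0329751
z = d/√Var(d) = 0.168919 / √0.0329751 = 0.168919 / 0.181590 = 0.930

0.930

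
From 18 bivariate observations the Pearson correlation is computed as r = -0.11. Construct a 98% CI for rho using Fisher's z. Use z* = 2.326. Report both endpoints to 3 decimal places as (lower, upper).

(-0.611, 0.454)

Fisher z: z_r = atanh(r) = ½·ln((1+(-0.11))/(1−(-0.11))) = -0.110447
SE(z) = 1/√(n−3) = 1/√15 = 0.258199
98% ⇒ z* = 2.326; margin = 2.326·0.258199 = 0.600571
CI on z-scale: (-0.711018, 0.490124)
Back-transform: tanh(-0.711018) = -0.611315, tanh(0.490124) = 0.454315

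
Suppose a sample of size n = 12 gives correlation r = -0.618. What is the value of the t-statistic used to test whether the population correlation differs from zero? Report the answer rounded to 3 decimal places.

1 − r² = 1 − 0.381924 = 0.618076;  √(1−r²) = 0.786178
√(n−2) = √10 = 3.162278
t = r·√(n−2)/√(1−r²) = -0.618 · 3.162278 / 0.786178 = -2.486

-2.486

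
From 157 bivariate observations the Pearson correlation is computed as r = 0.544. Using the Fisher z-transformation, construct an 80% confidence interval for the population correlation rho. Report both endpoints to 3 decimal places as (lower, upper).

Fisher z: z_r = atanh(r) = ½·ln((1+0.544)/(1−0.544)) = 0.609819
SE(z) = 1/√(n−3) = 1/√154 = 0.080582
80% ⇒ z* = 1.282; margin = 1.282·0.080582 = 0.103306
CI on z-scale: (0.506513, 0.713125)
Back-transform: tanh(0.506513) = 0.467224, tanh(0.713125) = 0.612633

(0.467, 0.613)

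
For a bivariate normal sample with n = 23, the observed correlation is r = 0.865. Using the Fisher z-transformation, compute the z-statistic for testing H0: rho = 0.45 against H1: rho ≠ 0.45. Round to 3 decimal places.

3.704

z_r = atanh(0.865) = 1.312871,  z_0 = atanh(0.45) = 0.484700
SE = 1/√(n−3) = 1/√20 = 0.223607
z = (z_r − z_0)/SE = (1.312871 − 0.484700) / 0.223607 = 0.828171 / 0.223607 = 3.704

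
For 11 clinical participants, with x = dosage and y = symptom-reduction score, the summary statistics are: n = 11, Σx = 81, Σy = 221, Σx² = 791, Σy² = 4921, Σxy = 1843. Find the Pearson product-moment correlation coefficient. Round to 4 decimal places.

0.7050

S_xy = nΣxy − ΣxΣy = 11·1843 − 81·221 = 20273 − 17901 = 2372
S_xx = nΣx² − (Σx)² = 11·791 − 81² = 8701 − 6561 = 2140
S_yy = nΣy² − (Σy)² = 11·4921 − 221² = 54131 − 48841 = 5290
r = S_xy / √(S_xx·S_yy) = 2372 / √(2140·5290) = 2372 / √11320600 = 2372 / 3364.6099 = 0.7050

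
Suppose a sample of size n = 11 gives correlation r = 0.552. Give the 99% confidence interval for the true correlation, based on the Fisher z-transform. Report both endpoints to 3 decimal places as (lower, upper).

Fisher z: z_r = atanh(r) = ½·ln((1+0.552)/(1−0.552)) = 0.621253
SE(z) = 1/√(n−3) = 1/√8 = 0.353553
99% ⇒ z* = 2.576; margin = 2.576·0.353553 = 0.910753
CI on z-scale: (-0.289500, 1.532006)
Back-transform: tanh(-0.289500) = -0.281675, tanh(1.532006) = 0.910767

(-0.282, 0.911)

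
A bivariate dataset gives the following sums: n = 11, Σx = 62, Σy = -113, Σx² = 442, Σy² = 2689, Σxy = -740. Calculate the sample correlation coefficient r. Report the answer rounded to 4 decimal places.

-0.2741

S_xy = nΣxy − ΣxΣy = 11·(-740) − 62·(-113) = -8140 − (-7006) = -1134
S_xx = nΣx² − (Σx)² = 11·442 − 62² = 4862 − 3844 = 1018
S_yy = nΣy² − (Σy)² = 11·2689 − (-113)² = 29579 − 12769 = 16810
r = S_xy / √(S_xx·S_yy) = -1134 / √(1018·16810) = -1134 / √17112580 = -1134 / 4136.7354 = -0.2741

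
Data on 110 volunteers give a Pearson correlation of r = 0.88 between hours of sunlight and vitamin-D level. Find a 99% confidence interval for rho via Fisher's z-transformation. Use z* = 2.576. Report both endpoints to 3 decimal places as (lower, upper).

(0.810, 0.925)

z_r = atanh(0.88) = 1.375768;  SE = 1/√(n−3) = 1/√107 = 0.096674
z-limits: 1.375768 ± 2.576·0.096674 = 1.375768 ± 0.249032 = [1.126736, 1.624800]
ρ-limits: (tanh 1.126736, tanh 1.624800) = (0.810, 0.925)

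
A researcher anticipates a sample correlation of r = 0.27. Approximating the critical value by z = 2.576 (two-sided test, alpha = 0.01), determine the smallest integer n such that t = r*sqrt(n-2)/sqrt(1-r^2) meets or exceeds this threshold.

r√(n−2)/√(1−r²) ≥ 2.576  ⇔  n−2 ≥ (2.576)²·(1−r²)/r²
(1−r²)/r² = (1−0.0729)/0.0729 = 12.7174
n ≥ 2 + 6.635776·12.7174 = 2 + 84.3898 = 86.3898
⌈86.3898⌉ = 87

87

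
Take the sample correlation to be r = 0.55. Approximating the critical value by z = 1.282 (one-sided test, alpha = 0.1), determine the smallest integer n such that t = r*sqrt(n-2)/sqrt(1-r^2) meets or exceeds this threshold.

6

r√(n−2)/√(1−r²) ≥ 1.282  ⇔  n−2 ≥ (1.282)²·(1−r²)/r²
(1−r²)/r² = (1−0.3025)/0.3025 = 2.3058
n ≥ 2 + 1.643524·2.3058 = 2 + 3.7896 = 5.7896
⌈5.7896⌉ = 6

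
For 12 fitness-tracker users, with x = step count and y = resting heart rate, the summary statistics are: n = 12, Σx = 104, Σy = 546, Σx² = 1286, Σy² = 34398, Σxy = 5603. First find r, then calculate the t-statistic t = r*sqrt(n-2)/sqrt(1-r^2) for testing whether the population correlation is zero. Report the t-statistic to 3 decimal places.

1.613

S_xy = nΣxy − ΣxΣy = 12·5603 − 104·546 = 67236 − 56784 = 10452
S_xx = nΣx² − (Σx)² = 12·1286 − 104² = 15432 − 10816 = 4616
S_yy = nΣy² − (Σy)² = 12·34398 − 546² = 412776 − 298116 = 114660
r = S_xy / √(S_xx·S_yy) = 10452 / √(4616·114660) = 10452 / √529270560 = 10452 / 23005.8810 = 0.4543
t = r·√(n−2)/√(1−r²) = 0.4543·√10 / √(1−0.206388) = 1.436623 / 0.890849 = 1.613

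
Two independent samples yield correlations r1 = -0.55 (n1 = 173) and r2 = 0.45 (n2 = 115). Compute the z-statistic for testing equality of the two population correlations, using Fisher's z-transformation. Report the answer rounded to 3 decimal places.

z1 = atanh(-0.55) = -0.618381,  z2 = atanh(0.45) = 0.484700
SE = √(1/(n1−3) + 1/(n2−3)) = √(1/170 + 1/112) = √(0.0058824 + 0.0089286) = √0.0148110 = 0.121700
z = (z1 − z2)/SE = (-0.618381 − 0.484700) / 0.121700 = -1.103081 / 0.121700 = -9.064

-9.064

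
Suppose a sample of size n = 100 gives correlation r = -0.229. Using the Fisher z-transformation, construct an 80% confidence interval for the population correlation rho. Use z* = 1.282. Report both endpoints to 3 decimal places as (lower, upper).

Fisher z: z_r = atanh(r) = ½·ln((1+(-0.229))/(1−(-0.229))) = -0.233134
SE(z) = 1/√(n−3) = 1/√97 = 0.101535
80% ⇒ z* = 1.282; margin = 1.282·0.101535 = 0.130168
CI on z-scale: (-0.363302, -0.102966)
Back-transform: tanh(-0.363302) = -0.348119, tanh(-0.102966) = -0.102604

(-0.348, -0.103)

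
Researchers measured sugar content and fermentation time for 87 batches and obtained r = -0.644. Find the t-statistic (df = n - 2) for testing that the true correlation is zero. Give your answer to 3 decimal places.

-7.761

t = r·√(n−2) / √(1−r²) with r = -0.644, n = 87
  = -0.644·√85 / √(1 − 0.414736)
  = -0.644·9.219544 / 0.765025
  = -5.937386 / 0.765025 = -7.761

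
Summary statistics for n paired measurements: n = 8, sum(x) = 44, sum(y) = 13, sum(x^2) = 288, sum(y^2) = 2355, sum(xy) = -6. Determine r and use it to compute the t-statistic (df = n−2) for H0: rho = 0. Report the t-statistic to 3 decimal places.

S_xy = nΣxy − ΣxΣy = 8·(-6) − 44·13 = -48 − 572 = -620
S_xx = nΣx² − (Σx)² = 8·288 − 44² = 2304 − 1936 = 368
S_yy = nΣy² − (Σy)² = 8·2355 − 13² = 18840 − 169 = 18671
r = S_xy / √(S_xx·S_yy) = -620 / √(368·18671) = -620 / √6870928 = -620 / 2621.2455 = -0.2365
t = r·√(n−2)/√(1−r²) = -0.2365·√6 / √(1−0.055932) = -0.579304 / 0.971632 = -0.596

-0.596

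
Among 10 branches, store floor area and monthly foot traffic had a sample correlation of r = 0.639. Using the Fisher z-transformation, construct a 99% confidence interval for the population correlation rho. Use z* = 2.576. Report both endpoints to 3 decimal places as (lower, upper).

(-0.214, 0.939)

z_r = atanh(0.639) = 0.756482;  SE = 1/√(n−3) = 1/√7 = 0.377964
z-limits: 0.756482 ± 2.576·0.377964 = 0.756482 ± 0.973635 = [-0.217153, 1.730117]
ρ-limits: (tanh -0.217153, tanh 1.730117) = (-0.214, 0.939)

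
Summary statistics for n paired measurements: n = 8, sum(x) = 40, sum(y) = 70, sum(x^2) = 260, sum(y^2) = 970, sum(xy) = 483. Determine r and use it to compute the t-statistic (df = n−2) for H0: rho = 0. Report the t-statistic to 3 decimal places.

Numerator: nΣxy − (Σx)(Σy) = 8·483 − (40)(70) = 1064
Denominator: √[(nΣx²−(Σx)²)(nΣy²−(Σy)²)]
  nΣx²−(Σx)² = 8·260 − 1600 = 480;  nΣy²−(Σy)² = 8·970 − 4900 = 2860
  √(480·2860) = √1372800 = 1171.6655
r = 1064 / 1171.6655 = 0.9081
t = r·√(n−2)/√(1−r²) = 0.9081·√6 / √(1−0.824646) = 2.224382 / 0.418753 = 5.312

5.312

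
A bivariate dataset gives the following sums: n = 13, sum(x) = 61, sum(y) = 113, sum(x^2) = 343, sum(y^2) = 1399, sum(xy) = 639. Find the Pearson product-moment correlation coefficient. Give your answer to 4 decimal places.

0.7071

S_xy = nΣxy − ΣxΣy = 13·639 − 61·113 = 8307 − 6893 = 1414
S_xx = nΣx² − (Σx)² = 13·343 − 61² = 4459 − 3721 = 738
S_yy = nΣy² − (Σy)² = 13·1399 − 113² = 18187 − 12769 = 5418
r = S_xy / √(S_xx·S_yy) = 1414 / √(738·5418) = 1414 / √3998484 = 1414 / 1999.6210 = 0.7071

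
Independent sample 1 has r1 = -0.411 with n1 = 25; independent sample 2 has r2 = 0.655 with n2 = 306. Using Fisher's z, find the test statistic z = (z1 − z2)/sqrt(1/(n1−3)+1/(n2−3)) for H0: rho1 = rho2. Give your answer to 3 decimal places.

-5.529

Fisher z-transforms: z1 = atanh(-0.411) = -0.436814, z2 = atanh(0.655) = 0.784006; difference d = -1.220820
Var(d) = 1/22 + 1/303 = 0.0454545 + 0.0033003 = 0.0487548
z = d/√Var(d) = -1.220820 / √0.0487548 = -1.220820 / 0.220805 = -5.529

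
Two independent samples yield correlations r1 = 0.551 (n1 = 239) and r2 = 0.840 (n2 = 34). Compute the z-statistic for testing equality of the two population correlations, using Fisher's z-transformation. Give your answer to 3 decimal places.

-3.148

z1 = atanh(0.551) = 0.619816,  z2 = atanh(0.840) = 1.221174
SE = √(1/(n1−3) + 1/(n2−3)) = √(1/236 + 1/31) = √(0.0042373 + 0.0322581) = √0.0364954 = 0.191038
z = (z1 − z2)/SE = (0.619816 − 1.221174) / 0.191038 = -0.601358 / 0.191038 = -3.148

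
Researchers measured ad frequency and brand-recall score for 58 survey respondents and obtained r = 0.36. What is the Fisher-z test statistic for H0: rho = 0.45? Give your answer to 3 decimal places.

Fisher z: atanh(0.36) = 0.376886, atanh(0.45) = 0.484700
z = (z_r − z_0)·√(n−3) = (0.376886 − 0.484700)·√55 = -0.107814 · 7.416198 = -0.800

-0.800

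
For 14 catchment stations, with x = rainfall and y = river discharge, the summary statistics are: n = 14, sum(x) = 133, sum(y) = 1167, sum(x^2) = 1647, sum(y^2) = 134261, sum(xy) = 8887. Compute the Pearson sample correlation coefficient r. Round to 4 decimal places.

Numerator: nΣxy − (Σx)(Σy) = 14·8887 − (133)(1167) = -30793
Denominator: √[(nΣx²−(Σx)²)(nΣy²−(Σy)²)]
  nΣx²−(Σx)² = 14·1647 − 17689 = 5369;  nΣy²−(Σy)² = 14·134261 − 1361889 = 517765
  √(5369·517765) = √2779880285 = 52724.5700
r = -30793 / 52724.5700 = -0.5840

-0.5840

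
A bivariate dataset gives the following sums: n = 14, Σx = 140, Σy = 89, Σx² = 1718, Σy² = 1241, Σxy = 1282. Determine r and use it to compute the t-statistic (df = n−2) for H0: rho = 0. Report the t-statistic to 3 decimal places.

5.496

S_xy = nΣxy − ΣxΣy = 14·1282 − 140·89 = 17948 − 12460 = 5488
S_xx = nΣx² − (Σx)² = 14·1718 − 140² = 24052 − 19600 = 4452
S_yy = nΣy² − (Σy)² = 14·1241 − 89² = 17374 − 7921 = 9453
r = S_xy / √(S_xx·S_yy) = 5488 / √(4452·9453) = 5488 / √42084756 = 5488 / 6487.2765 = 0.8460
t = r·√(n−2)/√(1−r²) = 0.8460·√12 / √(1−0.715716) = 2.930630 / 0.533183 = 5.496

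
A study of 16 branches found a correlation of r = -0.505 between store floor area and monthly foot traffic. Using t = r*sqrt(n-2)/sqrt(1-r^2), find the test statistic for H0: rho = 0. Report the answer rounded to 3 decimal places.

-2.189

t = r·√(n−2) / √(1−r²) with r = -0.505, n = 16
  = -0.505·√14 / √(1 − 0.255025)
  = -0.505·3.741657 / 0.863119
  = -1.889537 / 0.863119 = -2.189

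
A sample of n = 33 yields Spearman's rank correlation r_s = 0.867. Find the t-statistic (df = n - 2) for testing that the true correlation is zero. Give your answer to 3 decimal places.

9.687

1 − r_s² = 1 − 0.751689 = 0.248311;  √(1−r_s²) = 0.498308
√(n−2) = √31 = 5.567764
t = r_s·√(n−2)/√(1−r_s²) = 0.867 · 5.567764 / 0.498308 = 9.687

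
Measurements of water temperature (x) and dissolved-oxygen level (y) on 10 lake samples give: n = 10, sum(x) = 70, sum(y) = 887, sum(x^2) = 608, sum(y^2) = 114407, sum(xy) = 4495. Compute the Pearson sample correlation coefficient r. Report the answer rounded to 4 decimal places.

-0.8347

S_xy = nΣxy − ΣxΣy = 10·4495 − 70·887 = 44950 − 62090 = -17140
S_xx = nΣx² − (Σx)² = 10·608 − 70² = 6080 − 4900 = 1180
S_yy = nΣy² − (Σy)² = 10·114407 − 887² = 1144070 − 786769 = 357301
r = S_xy / √(S_xx·S_yy) = -17140 / √(1180·357301) = -17140 / √421615180 = -17140 / 20533.2701 = -0.8347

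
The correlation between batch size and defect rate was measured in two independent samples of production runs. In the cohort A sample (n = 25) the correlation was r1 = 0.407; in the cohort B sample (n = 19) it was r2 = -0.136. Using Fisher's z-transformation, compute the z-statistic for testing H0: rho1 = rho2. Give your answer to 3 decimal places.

Fisher z-transforms: z1 = atanh(0.407) = 0.432010, z2 = atanh(-0.136) = -0.136848; difference d = 0.568858
Var(d) = 1/22 + 1/16 = 0.0454545 + 0.0625000 = 0.1079545
z = d/√Var(d) = 0.568858 / √0.1079545 = 0.568858 / 0.328564 = 1.731

1.731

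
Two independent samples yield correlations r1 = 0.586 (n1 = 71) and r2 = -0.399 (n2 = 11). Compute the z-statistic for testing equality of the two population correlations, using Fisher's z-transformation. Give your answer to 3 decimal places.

2.927

z1 = atanh(0.586) = 0.671552,  z2 = atanh(-0.399) = -0.422459
SE = √(1/(n1−3) + 1/(n2−3)) = √(1/68 + 1/8) = √(0.0147059 + 0.1250000) = √0.1397059 = 0.373773
z = (z1 − z2)/SE = (0.671552 − (-0.422459)) / 0.373773 = 1.094011 / 0.373773 = 2.927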